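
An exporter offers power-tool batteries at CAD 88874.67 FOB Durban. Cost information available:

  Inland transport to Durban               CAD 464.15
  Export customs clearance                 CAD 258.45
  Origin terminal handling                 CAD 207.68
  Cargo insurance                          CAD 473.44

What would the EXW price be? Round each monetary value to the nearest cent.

Not relevant to the conversion: insurance — on the buyer under both terms; not part of either seller's price.
From FOB to EXW, the seller no longer bears: inland to port, export clearance, origin terminal.
EXW price = 88874.67 − 464.15 − 258.45 − 207.68 = 87944.39

EXW price: CAD 87944.39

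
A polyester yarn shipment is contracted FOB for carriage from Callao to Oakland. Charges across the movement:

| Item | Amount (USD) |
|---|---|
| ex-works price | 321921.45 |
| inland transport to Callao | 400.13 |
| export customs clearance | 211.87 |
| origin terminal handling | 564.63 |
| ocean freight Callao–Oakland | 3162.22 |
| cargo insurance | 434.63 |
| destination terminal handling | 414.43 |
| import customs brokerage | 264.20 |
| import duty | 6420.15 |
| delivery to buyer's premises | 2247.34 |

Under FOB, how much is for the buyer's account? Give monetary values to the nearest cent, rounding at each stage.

FOB: the seller bears costs until goods are on board at the origin port; the buyer bears freight, insurance and all costs thereafter.
Seller's account: goods 321921.45 + inland to port 400.13 + export clearance 211.87 + origin terminal 564.63 = 323098.08
Buyer's account: freight 3162.22 + insurance 434.63 + destination terminal 414.43 + brokerage 264.20 + duty 6420.15 + delivery 2247.34 = 12942.97

Buyer's account: USD 12942.97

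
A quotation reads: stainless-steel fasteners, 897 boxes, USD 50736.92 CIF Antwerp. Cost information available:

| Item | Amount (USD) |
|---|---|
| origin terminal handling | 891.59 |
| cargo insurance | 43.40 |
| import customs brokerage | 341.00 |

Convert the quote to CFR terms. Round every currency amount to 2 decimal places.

Not relevant to the conversion: origin terminal — on the seller under both CIF and CFR; already in the CIF price and stays in the CFR price. brokerage — on the buyer under both terms; not part of either seller's price.
From CIF to CFR, the seller no longer bears: insurance.
CFR price = 50736.92 − 43.40 = 50693.52

CFR price: USD 50693.52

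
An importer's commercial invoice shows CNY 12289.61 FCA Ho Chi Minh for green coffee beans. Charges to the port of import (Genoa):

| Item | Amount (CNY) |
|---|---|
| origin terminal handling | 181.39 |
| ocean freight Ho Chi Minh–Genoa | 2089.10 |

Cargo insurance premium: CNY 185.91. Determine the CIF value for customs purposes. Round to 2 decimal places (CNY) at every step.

CIF value: CNY 14746.01

CIF = FCA price + pre-shipment costs + freight + insurance
CIF = 12289.61 + 181.39 + 2089.10 + 185.91 = 14746.01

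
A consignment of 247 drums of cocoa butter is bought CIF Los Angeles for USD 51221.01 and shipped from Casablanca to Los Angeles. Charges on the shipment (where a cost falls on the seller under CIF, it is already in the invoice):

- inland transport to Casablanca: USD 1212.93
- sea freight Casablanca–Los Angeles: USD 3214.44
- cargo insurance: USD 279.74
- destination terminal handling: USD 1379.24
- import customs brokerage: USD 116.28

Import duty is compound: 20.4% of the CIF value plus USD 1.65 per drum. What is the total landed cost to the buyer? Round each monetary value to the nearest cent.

CIF: the seller pays costs through ocean freight and marine insurance to the destination port.
Already in the invoice (seller's account under CIF): inland to port, freight, insurance — exclude.
The CIF price already equals the CIF value: 51221.01
Ad valorem component: 51221.01 × 20.4% = 10449.09
Specific component: 247 × 1.65 = 407.55
Import duty = 10449.09 + 407.55 = 10856.64
Buyer bears: destination terminal 1379.24 + brokerage 116.28 + duty 10856.64 = 12352.16
Landed cost = invoice 51221.01 + 12352.16 = 63573.17

Total landed cost: USD 63573.17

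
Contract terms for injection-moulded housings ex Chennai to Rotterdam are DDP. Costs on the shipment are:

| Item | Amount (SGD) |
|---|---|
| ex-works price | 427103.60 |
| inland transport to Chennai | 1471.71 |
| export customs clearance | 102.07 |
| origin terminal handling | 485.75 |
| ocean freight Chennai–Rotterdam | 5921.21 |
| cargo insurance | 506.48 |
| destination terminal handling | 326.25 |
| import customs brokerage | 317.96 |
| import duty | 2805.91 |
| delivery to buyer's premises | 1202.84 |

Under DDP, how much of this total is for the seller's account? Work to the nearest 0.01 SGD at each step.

Seller's account: SGD 440243.78

DDP: the seller bears all costs including import duty.
Seller's account: goods 427103.60 + inland to port 1471.71 + export clearance 102.07 + origin terminal 485.75 + freight 5921.21 + insurance 506.48 + destination terminal 326.25 + brokerage 317.96 + duty 2805.91 + delivery 1202.84 = 440243.78
Buyer's account: 0.00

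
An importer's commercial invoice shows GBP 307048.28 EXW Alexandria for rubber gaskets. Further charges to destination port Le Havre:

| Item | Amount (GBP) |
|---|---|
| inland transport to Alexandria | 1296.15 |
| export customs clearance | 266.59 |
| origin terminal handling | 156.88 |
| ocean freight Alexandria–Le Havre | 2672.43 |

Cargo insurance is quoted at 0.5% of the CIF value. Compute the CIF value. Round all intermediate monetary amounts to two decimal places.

Let C be the CIF value. C = EXW price + pre-shipment costs + freight + 0.5% × C
C − 0.5% × C = 307048.28 + 1296.15 + 266.59 + 156.88 + 2672.43
0.995 × C = 311440.33
C = 311440.33 / 0.995 = 313005.36
Insurance premium = 0.5% × 313005.36 = 1565.03

CIF value: GBP 313005.36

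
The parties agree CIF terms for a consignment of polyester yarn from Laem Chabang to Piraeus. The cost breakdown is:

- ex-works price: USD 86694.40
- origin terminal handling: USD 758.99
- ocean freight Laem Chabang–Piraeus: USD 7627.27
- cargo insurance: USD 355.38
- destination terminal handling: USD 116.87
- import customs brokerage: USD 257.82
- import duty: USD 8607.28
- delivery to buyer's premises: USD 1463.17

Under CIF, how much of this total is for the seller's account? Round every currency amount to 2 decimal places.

Seller's account: USD 95436.04

CIF: the seller pays costs through ocean freight and marine insurance to the destination port.
Seller's account: goods 86694.40 + origin terminal 758.99 + freight 7627.27 + insurance 355.38 = 95436.04
Buyer's account: destination terminal 116.87 + brokerage 257.82 + duty 8607.28 + delivery 1463.17 = 10445.14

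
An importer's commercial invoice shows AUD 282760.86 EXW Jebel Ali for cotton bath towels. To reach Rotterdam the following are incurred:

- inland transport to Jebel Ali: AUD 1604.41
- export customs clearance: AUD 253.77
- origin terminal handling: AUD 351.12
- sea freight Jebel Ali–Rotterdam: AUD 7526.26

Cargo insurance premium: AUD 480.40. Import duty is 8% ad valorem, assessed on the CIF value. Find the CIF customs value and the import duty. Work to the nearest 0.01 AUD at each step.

CIF = EXW price + pre-shipment costs + freight + insurance
CIF = 282760.86 + 1604.41 + 253.77 + 351.12 + 7526.26 + 480.40 = 292976.82
Import duty = 292976.82 × 8% = 23438.15

CIF value: AUD 292976.82; import duty: AUD 23438.15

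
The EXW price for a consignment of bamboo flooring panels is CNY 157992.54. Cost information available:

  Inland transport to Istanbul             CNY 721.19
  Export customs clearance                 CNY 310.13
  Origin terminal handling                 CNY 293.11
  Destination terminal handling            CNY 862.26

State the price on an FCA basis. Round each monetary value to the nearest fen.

Not relevant to the conversion: destination terminal, origin terminal — on the buyer under both terms; not part of either seller's price.
From EXW to FCA, the seller additionally bears: inland to port, export clearance.
FCA price = 157992.54 + 721.19 + 310.13 = 159023.86

FCA price: CNY 159023.86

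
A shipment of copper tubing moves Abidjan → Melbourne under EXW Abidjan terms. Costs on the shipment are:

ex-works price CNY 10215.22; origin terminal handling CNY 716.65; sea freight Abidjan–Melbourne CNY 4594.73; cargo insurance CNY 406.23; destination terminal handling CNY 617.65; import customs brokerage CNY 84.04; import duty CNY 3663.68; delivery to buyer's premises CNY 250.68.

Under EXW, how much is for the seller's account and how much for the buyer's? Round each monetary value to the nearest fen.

Seller: CNY 10215.22; buyer: CNY 10333.66

EXW: the seller makes goods available at their premises; the buyer bears all onward costs.
Seller's account: goods 10215.22 = 10215.22
Buyer's account: origin terminal 716.65 + freight 4594.73 + insurance 406.23 + destination terminal 617.65 + brokerage 84.04 + duty 3663.68 + delivery 250.68 = 10333.66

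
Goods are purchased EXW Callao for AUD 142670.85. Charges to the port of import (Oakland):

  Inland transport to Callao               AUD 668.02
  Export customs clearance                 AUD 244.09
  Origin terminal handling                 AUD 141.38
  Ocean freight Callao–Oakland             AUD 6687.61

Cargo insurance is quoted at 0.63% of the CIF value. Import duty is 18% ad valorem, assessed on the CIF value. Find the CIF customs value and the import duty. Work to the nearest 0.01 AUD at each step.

Let C be the CIF value. C = EXW price + pre-shipment costs + freight + 0.63% × C
C − 0.63% × C = 142670.85 + 668.02 + 244.09 + 141.38 + 6687.61
0.9937 × C = 150411.95
C = 150411.95 / 0.9937 = 151365.55
Insurance premium = 0.63% × 151365.55 = 953.60
Import duty = 151365.55 × 18% = 27245.80

CIF value: AUD 151365.55; import duty: AUD 27245.80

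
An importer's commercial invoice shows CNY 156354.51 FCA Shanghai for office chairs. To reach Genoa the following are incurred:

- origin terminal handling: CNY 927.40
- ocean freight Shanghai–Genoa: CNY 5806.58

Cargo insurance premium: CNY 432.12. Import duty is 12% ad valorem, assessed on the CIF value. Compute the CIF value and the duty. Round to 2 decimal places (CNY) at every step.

CIF = FCA price + pre-shipment costs + freight + insurance
CIF = 156354.51 + 927.40 + 5806.58 + 432.12 = 163520.61
Import duty = 163520.61 × 12% = 19622.47

CIF value: CNY 163520.61; import duty: CNY 19622.47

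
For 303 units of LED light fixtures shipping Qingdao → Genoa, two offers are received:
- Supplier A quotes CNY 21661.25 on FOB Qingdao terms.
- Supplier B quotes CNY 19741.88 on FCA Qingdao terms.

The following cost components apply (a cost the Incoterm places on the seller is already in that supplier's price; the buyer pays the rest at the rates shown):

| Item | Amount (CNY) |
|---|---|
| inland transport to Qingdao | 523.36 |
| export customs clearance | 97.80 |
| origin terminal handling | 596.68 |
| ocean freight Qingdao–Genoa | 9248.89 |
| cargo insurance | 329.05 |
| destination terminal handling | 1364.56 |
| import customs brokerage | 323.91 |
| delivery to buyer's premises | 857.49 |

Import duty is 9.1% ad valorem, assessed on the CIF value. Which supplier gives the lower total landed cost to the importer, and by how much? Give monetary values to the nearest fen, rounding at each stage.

Supplier B is cheaper by CNY 1443.06

Supplier A (FOB):
CIF value = FOB price + freight + insurance = 21661.25 + 9248.89 + 329.05 = 31239.19
Import duty = 31239.19 × 9.1% = 2842.77
Buyer bears (A): 9248.89 + 329.05 + 1364.56 + 323.91 + 857.49 = 12123.90
Landed cost (A) = invoice 21661.25 + 12123.90 + duty 2842.77 = 36627.92
Supplier B (FCA):
CIF value = FCA price + origin terminal + freight + insurance = 19741.88 + 596.68 + 9248.89 + 329.05 = 29916.50
Import duty = 29916.50 × 9.1% = 2722.40
Buyer bears (B): 596.68 + 9248.89 + 329.05 + 1364.56 + 323.91 + 857.49 = 12720.58
Landed cost (B) = invoice 19741.88 + 12720.58 + duty 2722.40 = 35184.86
Difference = |36627.92 − 35184.86| = 1443.06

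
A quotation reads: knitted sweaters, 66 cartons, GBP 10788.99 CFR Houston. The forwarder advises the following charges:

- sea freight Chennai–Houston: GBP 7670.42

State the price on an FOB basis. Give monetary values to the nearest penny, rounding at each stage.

FOB price: GBP 3118.57

From CFR to FOB, the seller no longer bears: freight.
FOB price = 10788.99 − 7670.42 = 3118.57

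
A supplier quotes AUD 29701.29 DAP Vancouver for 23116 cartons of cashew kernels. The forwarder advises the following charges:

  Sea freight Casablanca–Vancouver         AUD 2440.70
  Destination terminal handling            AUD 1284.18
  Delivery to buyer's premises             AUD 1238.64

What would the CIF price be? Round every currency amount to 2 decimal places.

CIF price: AUD 27178.47

Not relevant to the conversion: freight — on the seller under both DAP and CIF; already in the DAP price and stays in the CIF price.
From DAP to CIF, the seller no longer bears: destination terminal, delivery.
CIF price = 29701.29 − 1284.18 − 1238.64 = 27178.47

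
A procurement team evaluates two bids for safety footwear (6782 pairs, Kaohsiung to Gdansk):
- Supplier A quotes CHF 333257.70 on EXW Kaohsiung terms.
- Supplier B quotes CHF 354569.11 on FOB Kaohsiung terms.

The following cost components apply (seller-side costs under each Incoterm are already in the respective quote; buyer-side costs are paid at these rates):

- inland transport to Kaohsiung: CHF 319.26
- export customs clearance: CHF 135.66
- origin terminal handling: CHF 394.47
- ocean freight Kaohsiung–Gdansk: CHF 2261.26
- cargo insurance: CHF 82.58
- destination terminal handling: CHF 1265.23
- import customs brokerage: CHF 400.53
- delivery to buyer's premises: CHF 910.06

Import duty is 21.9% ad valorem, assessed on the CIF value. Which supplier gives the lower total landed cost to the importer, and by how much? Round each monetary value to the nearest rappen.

Supplier A (EXW):
CIF value = EXW price + inland to port + export clearance + origin terminal + freight + insurance = 333257.70 + 319.26 + 135.66 + 394.47 + 2261.26 + 82.58 = 336450.93
Import duty = 336450.93 × 21.9% = 73682.75
Buyer bears (A): 319.26 + 135.66 + 394.47 + 2261.26 + 82.58 + 1265.23 + 400.53 + 910.06 = 5769.05
Landed cost (A) = invoice 333257.70 + 5769.05 + duty 73682.75 = 412709.50
Supplier B (FOB):
CIF value = FOB price + freight + insurance = 354569.11 + 2261.26 + 82.58 = 356912.95
Import duty = 356912.95 × 21.9% = 78163.94
Buyer bears (B): 2261.26 + 82.58 + 1265.23 + 400.53 + 910.06 = 4919.66
Landed cost (B) = invoice 354569.11 + 4919.66 + duty 78163.94 = 437652.71
Difference = |412709.50 − 437652.71| = 24943.21

Supplier A is cheaper by CHF 24943.21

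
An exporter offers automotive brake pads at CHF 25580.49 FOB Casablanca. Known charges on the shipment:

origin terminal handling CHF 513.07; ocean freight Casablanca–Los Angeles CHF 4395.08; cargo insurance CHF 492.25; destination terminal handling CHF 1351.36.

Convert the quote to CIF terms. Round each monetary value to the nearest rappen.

Not relevant to the conversion: origin terminal — on the seller under both FOB and CIF; already in the FOB price and stays in the CIF price. destination terminal — on the buyer under both terms; not part of either seller's price.
From FOB to CIF, the seller additionally bears: freight, insurance.
CIF price = 25580.49 + 4395.08 + 492.25 = 30467.82

CIF price: CHF 30467.82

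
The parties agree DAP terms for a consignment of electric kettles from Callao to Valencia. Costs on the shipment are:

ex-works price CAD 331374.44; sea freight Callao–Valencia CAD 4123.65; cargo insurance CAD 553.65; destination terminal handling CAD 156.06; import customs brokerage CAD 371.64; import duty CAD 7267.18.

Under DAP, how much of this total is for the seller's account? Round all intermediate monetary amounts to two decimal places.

DAP: the seller bears all costs to the named destination except import duty and clearance.
Seller's account: goods 331374.44 + freight 4123.65 + insurance 553.65 + destination terminal 156.06 = 336207.80
Buyer's account: brokerage 371.64 + duty 7267.18 = 7638.82

Seller's account: CAD 336207.80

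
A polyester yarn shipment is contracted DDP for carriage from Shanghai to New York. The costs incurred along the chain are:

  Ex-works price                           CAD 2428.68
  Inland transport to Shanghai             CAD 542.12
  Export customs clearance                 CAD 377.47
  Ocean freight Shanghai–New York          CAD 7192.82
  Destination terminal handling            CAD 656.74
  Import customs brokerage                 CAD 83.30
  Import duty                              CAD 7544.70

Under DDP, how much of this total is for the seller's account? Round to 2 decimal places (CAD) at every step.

DDP: the seller bears all costs including import duty.
Seller's account: goods 2428.68 + inland to port 542.12 + export clearance 377.47 + freight 7192.82 + destination terminal 656.74 + brokerage 83.30 + duty 7544.70 = 18825.83
Buyer's account: 0.00

Seller's account: CAD 18825.83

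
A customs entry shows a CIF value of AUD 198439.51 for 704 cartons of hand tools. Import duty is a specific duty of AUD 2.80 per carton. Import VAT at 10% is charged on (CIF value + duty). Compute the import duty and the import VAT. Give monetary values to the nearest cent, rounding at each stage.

Import duty: AUD 1971.20; import VAT: AUD 20041.07

Import duty = 704 × 2.80 = 1971.20
VAT base = CIF + duty = 198439.51 + 1971.20 = 200410.71
Import VAT = 200410.71 × 10% = 20041.07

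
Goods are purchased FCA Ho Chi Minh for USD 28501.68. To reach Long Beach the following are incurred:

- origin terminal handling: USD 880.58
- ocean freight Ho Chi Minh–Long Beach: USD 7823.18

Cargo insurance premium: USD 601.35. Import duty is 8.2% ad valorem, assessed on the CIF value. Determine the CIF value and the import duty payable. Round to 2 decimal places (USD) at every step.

CIF = FCA price + pre-shipment costs + freight + insurance
CIF = 28501.68 + 880.58 + 7823.18 + 601.35 = 37806.79
Import duty = 37806.79 × 8.2% = 3100.16

CIF value: USD 37806.79; import duty: USD 3100.16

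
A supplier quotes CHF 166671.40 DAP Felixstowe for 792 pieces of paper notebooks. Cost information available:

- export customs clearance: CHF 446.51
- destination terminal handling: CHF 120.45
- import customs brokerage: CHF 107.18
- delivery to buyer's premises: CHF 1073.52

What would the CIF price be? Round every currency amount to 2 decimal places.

Not relevant to the conversion: export clearance — on the seller under both DAP and CIF; already in the DAP price and stays in the CIF price. brokerage — on the buyer under both terms; not part of either seller's price.
From DAP to CIF, the seller no longer bears: destination terminal, delivery.
CIF price = 166671.40 − 120.45 − 1073.52 = 165477.43

CIF price: CHF 165477.43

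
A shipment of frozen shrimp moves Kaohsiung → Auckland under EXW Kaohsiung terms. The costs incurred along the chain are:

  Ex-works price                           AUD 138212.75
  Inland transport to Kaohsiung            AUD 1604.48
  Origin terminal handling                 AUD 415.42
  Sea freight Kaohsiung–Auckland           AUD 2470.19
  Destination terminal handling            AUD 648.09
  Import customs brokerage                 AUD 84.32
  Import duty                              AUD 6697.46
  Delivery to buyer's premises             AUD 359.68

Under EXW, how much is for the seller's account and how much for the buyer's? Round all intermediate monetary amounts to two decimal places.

EXW: the seller makes goods available at their premises; the buyer bears all onward costs.
Seller's account: goods 138212.75 = 138212.75
Buyer's account: inland to port 1604.48 + origin terminal 415.42 + freight 2470.19 + destination terminal 648.09 + brokerage 84.32 + duty 6697.46 + delivery 359.68 = 12279.64

Seller: AUD 138212.75; buyer: AUD 12279.64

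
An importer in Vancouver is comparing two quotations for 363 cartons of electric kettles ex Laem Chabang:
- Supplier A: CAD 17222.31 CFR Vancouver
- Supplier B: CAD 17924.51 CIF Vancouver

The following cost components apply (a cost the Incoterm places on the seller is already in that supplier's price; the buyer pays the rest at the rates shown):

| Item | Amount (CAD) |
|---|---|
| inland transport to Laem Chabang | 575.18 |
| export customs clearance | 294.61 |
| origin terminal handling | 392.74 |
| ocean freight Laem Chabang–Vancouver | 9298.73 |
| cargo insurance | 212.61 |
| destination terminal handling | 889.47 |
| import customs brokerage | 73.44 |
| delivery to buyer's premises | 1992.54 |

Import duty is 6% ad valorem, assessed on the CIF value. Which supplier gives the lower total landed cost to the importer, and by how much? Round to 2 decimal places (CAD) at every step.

Supplier A is cheaper by CAD 518.96

Supplier A (CFR):
CIF value = CFR price + insurance = 17222.31 + 212.61 = 17434.92
Import duty = 17434.92 × 6% = 1046.10
Buyer bears (A): 212.61 + 889.47 + 73.44 + 1992.54 = 3168.06
Landed cost (A) = invoice 17222.31 + 3168.06 + duty 1046.10 = 21436.47
Supplier B (CIF):
The CIF price already equals the CIF value: 17924.51
Import duty = 17924.51 × 6% = 1075.47
Buyer bears (B): 889.47 + 73.44 + 1992.54 = 2955.45
Landed cost (B) = invoice 17924.51 + 2955.45 + duty 1075.47 = 21955.43
Difference = |21436.47 − 21955.43| = 518.96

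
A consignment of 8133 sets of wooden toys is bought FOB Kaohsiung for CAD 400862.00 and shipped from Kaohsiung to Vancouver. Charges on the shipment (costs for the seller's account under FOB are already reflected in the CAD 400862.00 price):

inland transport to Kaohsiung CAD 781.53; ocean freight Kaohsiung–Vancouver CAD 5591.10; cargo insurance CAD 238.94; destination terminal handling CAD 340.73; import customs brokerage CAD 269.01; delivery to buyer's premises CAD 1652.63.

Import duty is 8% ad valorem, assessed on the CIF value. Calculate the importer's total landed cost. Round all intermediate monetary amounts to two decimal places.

FOB: the seller bears costs until goods are on board at the origin port; the buyer bears freight, insurance and all costs thereafter.
Already in the invoice (seller's account under FOB): inland to port — exclude.
CIF value = FOB price + freight + insurance = 400862.00 + 5591.10 + 238.94 = 406692.04
Import duty = 406692.04 × 8% = 32535.36
Buyer bears: freight 5591.10 + insurance 238.94 + destination terminal 340.73 + brokerage 269.01 + delivery 1652.63 + duty 32535.36 = 40627.77
Landed cost = invoice 400862.00 + 40627.77 = 441489.77

Total landed cost: CAD 441489.77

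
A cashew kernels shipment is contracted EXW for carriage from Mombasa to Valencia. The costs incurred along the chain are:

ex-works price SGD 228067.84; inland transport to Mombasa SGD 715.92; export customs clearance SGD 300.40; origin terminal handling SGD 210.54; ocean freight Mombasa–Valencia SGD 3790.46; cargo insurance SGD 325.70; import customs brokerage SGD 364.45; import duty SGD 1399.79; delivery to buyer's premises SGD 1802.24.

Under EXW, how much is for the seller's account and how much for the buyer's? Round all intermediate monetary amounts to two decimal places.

Seller: SGD 228067.84; buyer: SGD 8909.50

EXW: the seller makes goods available at their premises; the buyer bears all onward costs.
Seller's account: goods 228067.84 = 228067.84
Buyer's account: inland to port 715.92 + export clearance 300.40 + origin terminal 210.54 + freight 3790.46 + insurance 325.70 + brokerage 364.45 + duty 1399.79 + delivery 1802.24 = 8909.50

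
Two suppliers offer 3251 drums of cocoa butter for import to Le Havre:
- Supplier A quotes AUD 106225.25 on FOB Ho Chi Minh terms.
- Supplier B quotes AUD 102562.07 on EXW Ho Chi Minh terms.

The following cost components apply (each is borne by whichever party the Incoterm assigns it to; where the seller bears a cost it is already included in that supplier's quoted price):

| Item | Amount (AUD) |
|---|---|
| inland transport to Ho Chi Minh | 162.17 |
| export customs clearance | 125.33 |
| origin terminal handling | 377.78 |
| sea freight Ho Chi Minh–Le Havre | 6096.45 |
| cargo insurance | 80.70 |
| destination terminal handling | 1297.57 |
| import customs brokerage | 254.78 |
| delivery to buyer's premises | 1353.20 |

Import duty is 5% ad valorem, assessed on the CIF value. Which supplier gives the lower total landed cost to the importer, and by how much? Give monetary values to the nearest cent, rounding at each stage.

Supplier A (FOB):
CIF value = FOB price + freight + insurance = 106225.25 + 6096.45 + 80.70 = 112402.40
Import duty = 112402.40 × 5% = 5620.12
Buyer bears (A): 6096.45 + 80.70 + 1297.57 + 254.78 + 1353.20 = 9082.70
Landed cost (A) = invoice 106225.25 + 9082.70 + duty 5620.12 = 120928.07
Supplier B (EXW):
CIF value = EXW price + inland to port + export clearance + origin terminal + freight + insurance = 102562.07 + 162.17 + 125.33 + 377.78 + 6096.45 + 80.70 = 109404.50
Import duty = 109404.50 × 5% = 5470.23
Buyer bears (B): 162.17 + 125.33 + 377.78 + 6096.45 + 80.70 + 1297.57 + 254.78 + 1353.20 = 9747.98
Landed cost (B) = invoice 102562.07 + 9747.98 + duty 5470.23 = 117780.28
Difference = |120928.07 − 117780.28| = 3147.79

Supplier B is cheaper by AUD 3147.79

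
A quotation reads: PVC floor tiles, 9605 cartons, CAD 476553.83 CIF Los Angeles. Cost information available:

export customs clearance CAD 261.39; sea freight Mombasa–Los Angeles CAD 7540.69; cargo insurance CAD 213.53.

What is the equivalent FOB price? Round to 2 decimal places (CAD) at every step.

Not relevant to the conversion: export clearance — on the seller under both CIF and FOB; already in the CIF price and stays in the FOB price.
From CIF to FOB, the seller no longer bears: freight, insurance.
FOB price = 476553.83 − 7540.69 − 213.53 = 468799.61

FOB price: CAD 468799.61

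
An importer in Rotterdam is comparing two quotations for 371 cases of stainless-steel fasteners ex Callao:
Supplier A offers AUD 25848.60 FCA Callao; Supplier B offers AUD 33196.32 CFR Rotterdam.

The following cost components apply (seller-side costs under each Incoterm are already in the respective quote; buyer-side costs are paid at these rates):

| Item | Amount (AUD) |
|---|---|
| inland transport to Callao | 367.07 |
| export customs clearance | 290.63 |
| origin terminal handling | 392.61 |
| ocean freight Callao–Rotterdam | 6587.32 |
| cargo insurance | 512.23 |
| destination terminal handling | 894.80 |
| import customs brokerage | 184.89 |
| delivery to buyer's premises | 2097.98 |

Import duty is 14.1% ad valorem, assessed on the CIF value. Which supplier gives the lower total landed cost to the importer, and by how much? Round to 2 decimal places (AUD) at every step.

Supplier A (FCA):
CIF value = FCA price + origin terminal + freight + insurance = 25848.60 + 392.61 + 6587.32 + 512.23 = 33340.76
Import duty = 33340.76 × 14.1% = 4701.05
Buyer bears (A): 392.61 + 6587.32 + 512.23 + 894.80 + 184.89 + 2097.98 = 10669.83
Landed cost (A) = invoice 25848.60 + 10669.83 + duty 4701.05 = 41219.48
Supplier B (CFR):
CIF value = CFR price + insurance = 33196.32 + 512.23 = 33708.55
Import duty = 33708.55 × 14.1% = 4752.91
Buyer bears (B): 512.23 + 894.80 + 184.89 + 2097.98 = 3689.90
Landed cost (B) = invoice 33196.32 + 3689.90 + duty 4752.91 = 41639.13
Difference = |41219.48 − 41639.13| = 419.65

Supplier A is cheaper by AUD 419.65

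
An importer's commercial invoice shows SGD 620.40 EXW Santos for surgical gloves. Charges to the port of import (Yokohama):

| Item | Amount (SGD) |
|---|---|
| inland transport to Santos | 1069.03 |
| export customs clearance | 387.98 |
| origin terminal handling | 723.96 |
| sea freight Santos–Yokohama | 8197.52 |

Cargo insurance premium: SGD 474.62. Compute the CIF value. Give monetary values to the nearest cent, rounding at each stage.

CIF value: SGD 11473.51

CIF = EXW price + pre-shipment costs + freight + insurance
CIF = 620.40 + 1069.03 + 387.98 + 723.96 + 8197.52 + 474.62 = 11473.51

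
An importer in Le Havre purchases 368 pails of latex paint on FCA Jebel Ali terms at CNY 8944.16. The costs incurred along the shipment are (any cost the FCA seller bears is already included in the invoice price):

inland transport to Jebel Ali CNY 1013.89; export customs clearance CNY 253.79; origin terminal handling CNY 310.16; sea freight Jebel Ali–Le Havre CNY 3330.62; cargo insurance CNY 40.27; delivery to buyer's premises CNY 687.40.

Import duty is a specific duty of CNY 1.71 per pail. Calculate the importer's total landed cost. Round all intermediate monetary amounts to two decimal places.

Total landed cost: CNY 13941.89

FCA: the seller delivers export-cleared goods to the carrier; the buyer bears costs from that point.
Already in the invoice (seller's account under FCA): inland to port, export clearance — exclude.
CIF value = FCA price + origin terminal + freight + insurance = 8944.16 + 310.16 + 3330.62 + 40.27 = 12625.21
Import duty = 368 × 1.71 = 629.28
Buyer bears: origin terminal 310.16 + freight 3330.62 + insurance 40.27 + delivery 687.40 + duty 629.28 = 4997.73
Landed cost = invoice 8944.16 + 4997.73 = 13941.89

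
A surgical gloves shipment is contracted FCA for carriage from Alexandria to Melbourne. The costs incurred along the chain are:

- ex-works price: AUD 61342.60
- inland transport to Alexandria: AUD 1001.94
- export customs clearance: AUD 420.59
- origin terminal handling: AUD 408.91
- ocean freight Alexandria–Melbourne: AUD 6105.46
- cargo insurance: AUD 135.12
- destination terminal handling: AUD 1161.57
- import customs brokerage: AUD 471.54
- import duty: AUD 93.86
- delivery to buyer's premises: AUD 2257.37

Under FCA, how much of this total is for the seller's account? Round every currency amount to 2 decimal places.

Seller's account: AUD 62765.13

FCA: the seller delivers export-cleared goods to the carrier; the buyer bears costs from that point.
Seller's account: goods 61342.60 + inland to port 1001.94 + export clearance 420.59 = 62765.13
Buyer's account: origin terminal 408.91 + freight 6105.46 + insurance 135.12 + destination terminal 1161.57 + brokerage 471.54 + duty 93.86 + delivery 2257.37 = 10633.83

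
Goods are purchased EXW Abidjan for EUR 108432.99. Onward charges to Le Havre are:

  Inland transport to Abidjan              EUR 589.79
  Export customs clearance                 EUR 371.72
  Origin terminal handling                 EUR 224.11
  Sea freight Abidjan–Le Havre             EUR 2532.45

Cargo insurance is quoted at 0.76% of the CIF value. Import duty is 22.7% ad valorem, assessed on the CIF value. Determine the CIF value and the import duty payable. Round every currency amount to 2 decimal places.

CIF value: EUR 113009.94; import duty: EUR 25653.26

Let C be the CIF value. C = EXW price + pre-shipment costs + freight + 0.76% × C
C − 0.76% × C = 108432.99 + 589.79 + 371.72 + 224.11 + 2532.45
0.9924 × C = 112151.06
C = 112151.06 / 0.9924 = 113009.94
Insurance premium = 0.76% × 113009.94 = 858.88
Import duty = 113009.94 × 22.7% = 25653.26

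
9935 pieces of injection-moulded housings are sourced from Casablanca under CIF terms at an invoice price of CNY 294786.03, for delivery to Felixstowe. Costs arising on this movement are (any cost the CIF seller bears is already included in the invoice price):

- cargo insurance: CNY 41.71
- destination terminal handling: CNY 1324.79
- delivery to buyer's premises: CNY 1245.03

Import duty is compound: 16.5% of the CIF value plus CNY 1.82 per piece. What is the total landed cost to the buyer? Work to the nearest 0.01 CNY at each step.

Total landed cost: CNY 364077.24

CIF: the seller pays costs through ocean freight and marine insurance to the destination port.
Already in the invoice (seller's account under CIF): insurance — exclude.
The CIF price already equals the CIF value: 294786.03
Ad valorem component: 294786.03 × 16.5% = 48639.69
Specific component: 9935 × 1.82 = 18081.70
Import duty = 48639.69 + 18081.70 = 66721.39
Buyer bears: destination terminal 1324.79 + delivery 1245.03 + duty 66721.39 = 69291.21
Landed cost = invoice 294786.03 + 69291.21 = 364077.24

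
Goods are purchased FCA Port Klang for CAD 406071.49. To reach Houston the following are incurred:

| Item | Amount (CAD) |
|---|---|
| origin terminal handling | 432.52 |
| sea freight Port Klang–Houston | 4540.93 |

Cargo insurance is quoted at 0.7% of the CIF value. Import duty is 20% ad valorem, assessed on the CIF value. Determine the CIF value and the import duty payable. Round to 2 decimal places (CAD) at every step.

CIF value: CAD 413942.54; import duty: CAD 82788.51

Let C be the CIF value. C = FCA price + pre-shipment costs + freight + 0.7% × C
C − 0.7% × C = 406071.49 + 432.52 + 4540.93
0.993 × C = 411044.94
C = 411044.94 / 0.993 = 413942.54
Insurance premium = 0.7% × 413942.54 = 2897.60
Import duty = 413942.54 × 20% = 82788.51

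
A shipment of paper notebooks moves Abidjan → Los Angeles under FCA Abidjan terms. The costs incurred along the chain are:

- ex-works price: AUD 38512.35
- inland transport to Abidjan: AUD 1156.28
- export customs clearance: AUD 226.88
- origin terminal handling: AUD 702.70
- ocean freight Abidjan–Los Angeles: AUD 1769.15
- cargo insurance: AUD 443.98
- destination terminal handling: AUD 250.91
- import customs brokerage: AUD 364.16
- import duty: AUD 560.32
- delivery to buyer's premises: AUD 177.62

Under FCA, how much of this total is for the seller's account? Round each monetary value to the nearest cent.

Seller's account: AUD 39895.51

FCA: the seller delivers export-cleared goods to the carrier; the buyer bears costs from that point.
Seller's account: goods 38512.35 + inland to port 1156.28 + export clearance 226.88 = 39895.51
Buyer's account: origin terminal 702.70 + freight 1769.15 + insurance 443.98 + destination terminal 250.91 + brokerage 364.16 + duty 560.32 + delivery 177.62 = 4268.84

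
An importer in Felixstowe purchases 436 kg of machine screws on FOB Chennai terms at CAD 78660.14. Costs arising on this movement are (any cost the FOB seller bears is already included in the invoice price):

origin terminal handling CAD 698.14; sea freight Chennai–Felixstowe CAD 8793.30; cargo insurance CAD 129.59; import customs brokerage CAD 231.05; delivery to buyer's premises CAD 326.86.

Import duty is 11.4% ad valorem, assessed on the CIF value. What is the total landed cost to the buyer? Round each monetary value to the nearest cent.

FOB: the seller bears costs until goods are on board at the origin port; the buyer bears freight, insurance and all costs thereafter.
Already in the invoice (seller's account under FOB): origin terminal — exclude.
CIF value = FOB price + freight + insurance = 78660.14 + 8793.30 + 129.59 = 87583.03
Import duty = 87583.03 × 11.4% = 9984.47
Buyer bears: freight 8793.30 + insurance 129.59 + brokerage 231.05 + delivery 326.86 + duty 9984.47 = 19465.27
Landed cost = invoice 78660.14 + 19465.27 = 98125.41

Total landed cost: CAD 98125.41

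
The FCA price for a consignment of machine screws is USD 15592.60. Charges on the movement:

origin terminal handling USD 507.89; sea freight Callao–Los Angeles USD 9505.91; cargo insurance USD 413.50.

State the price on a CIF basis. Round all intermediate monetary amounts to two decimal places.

From FCA to CIF, the seller additionally bears: origin terminal, freight, insurance.
CIF price = 15592.60 + 507.89 + 9505.91 + 413.50 = 26019.90

CIF price: USD 26019.90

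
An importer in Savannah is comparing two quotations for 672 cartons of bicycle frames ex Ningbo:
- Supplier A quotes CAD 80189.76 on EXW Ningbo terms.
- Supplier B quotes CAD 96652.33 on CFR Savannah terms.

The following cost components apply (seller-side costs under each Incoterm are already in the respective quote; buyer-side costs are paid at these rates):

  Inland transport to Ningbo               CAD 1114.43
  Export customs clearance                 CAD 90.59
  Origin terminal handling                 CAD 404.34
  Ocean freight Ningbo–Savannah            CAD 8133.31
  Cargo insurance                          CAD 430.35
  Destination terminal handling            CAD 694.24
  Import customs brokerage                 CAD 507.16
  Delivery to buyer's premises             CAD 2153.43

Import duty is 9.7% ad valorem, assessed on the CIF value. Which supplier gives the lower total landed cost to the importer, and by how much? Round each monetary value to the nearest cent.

Supplier A (EXW):
CIF value = EXW price + inland to port + export clearance + origin terminal + freight + insurance = 80189.76 + 1114.43 + 90.59 + 404.34 + 8133.31 + 430.35 = 90362.78
Import duty = 90362.78 × 9.7% = 8765.19
Buyer bears (A): 1114.43 + 90.59 + 404.34 + 8133.31 + 430.35 + 694.24 + 507.16 + 2153.43 = 13527.85
Landed cost (A) = invoice 80189.76 + 13527.85 + duty 8765.19 = 102482.80
Supplier B (CFR):
CIF value = CFR price + insurance = 96652.33 + 430.35 = 97082.68
Import duty = 97082.68 × 9.7% = 9417.02
Buyer bears (B): 430.35 + 694.24 + 507.16 + 2153.43 = 3785.18
Landed cost (B) = invoice 96652.33 + 3785.18 + duty 9417.02 = 109854.53
Difference = |102482.80 − 109854.53| = 7371.73

Supplier A is cheaper by CAD 7371.73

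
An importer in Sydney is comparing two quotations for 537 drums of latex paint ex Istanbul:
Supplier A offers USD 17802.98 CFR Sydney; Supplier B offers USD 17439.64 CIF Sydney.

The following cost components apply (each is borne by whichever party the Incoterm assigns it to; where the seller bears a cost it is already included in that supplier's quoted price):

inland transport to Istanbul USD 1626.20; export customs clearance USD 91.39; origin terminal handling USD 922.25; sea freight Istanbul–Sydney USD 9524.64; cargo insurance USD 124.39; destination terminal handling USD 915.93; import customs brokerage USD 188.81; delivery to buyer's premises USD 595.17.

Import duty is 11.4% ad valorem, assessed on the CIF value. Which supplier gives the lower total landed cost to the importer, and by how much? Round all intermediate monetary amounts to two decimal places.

Supplier B is cheaper by USD 543.33

Supplier A (CFR):
CIF value = CFR price + insurance = 17802.98 + 124.39 = 17927.37
Import duty = 17927.37 × 11.4% = 2043.72
Buyer bears (A): 124.39 + 915.93 + 188.81 + 595.17 = 1824.30
Landed cost (A) = invoice 17802.98 + 1824.30 + duty 2043.72 = 21671.00
Supplier B (CIF):
The CIF price already equals the CIF value: 17439.64
Import duty = 17439.64 × 11.4% = 1988.12
Buyer bears (B): 915.93 + 188.81 + 595.17 = 1699.91
Landed cost (B) = invoice 17439.64 + 1699.91 + duty 1988.12 = 21127.67
Difference = |21671.00 − 21127.67| = 543.33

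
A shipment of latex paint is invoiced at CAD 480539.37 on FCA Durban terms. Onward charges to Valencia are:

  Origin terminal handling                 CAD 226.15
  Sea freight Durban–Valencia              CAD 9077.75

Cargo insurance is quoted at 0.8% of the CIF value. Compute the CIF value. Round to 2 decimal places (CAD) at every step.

Let C be the CIF value. C = FCA price + pre-shipment costs + freight + 0.8% × C
C − 0.8% × C = 480539.37 + 226.15 + 9077.75
0.992 × C = 489843.27
C = 489843.27 / 0.992 = 493793.62
Insurance premium = 0.8% × 493793.62 = 3950.35

CIF value: CAD 493793.62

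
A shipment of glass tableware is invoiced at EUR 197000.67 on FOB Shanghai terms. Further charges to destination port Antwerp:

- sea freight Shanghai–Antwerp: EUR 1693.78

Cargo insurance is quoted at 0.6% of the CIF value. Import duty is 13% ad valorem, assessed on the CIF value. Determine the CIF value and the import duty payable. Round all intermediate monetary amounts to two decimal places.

CIF value: EUR 199893.81; import duty: EUR 25986.20

Let C be the CIF value. C = FOB price + freight + 0.6% × C
C − 0.6% × C = 197000.67 + 1693.78
0.994 × C = 198694.45
C = 198694.45 / 0.994 = 199893.81
Insurance premium = 0.6% × 199893.81 = 1199.36
Import duty = 199893.81 × 13% = 25986.20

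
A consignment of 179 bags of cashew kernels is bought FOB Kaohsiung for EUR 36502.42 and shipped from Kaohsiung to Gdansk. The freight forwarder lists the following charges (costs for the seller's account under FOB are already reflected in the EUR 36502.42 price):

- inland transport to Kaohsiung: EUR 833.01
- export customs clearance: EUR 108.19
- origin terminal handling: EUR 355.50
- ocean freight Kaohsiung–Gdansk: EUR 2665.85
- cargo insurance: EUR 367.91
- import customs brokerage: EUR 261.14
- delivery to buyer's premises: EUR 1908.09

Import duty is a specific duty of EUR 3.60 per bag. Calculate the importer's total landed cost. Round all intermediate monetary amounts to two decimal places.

Total landed cost: EUR 42349.81

FOB: the seller bears costs until goods are on board at the origin port; the buyer bears freight, insurance and all costs thereafter.
Already in the invoice (seller's account under FOB): inland to port, export clearance, origin terminal — exclude.
CIF value = FOB price + freight + insurance = 36502.42 + 2665.85 + 367.91 = 39536.18
Import duty = 179 × 3.60 = 644.40
Buyer bears: freight 2665.85 + insurance 367.91 + brokerage 261.14 + delivery 1908.09 + duty 644.40 = 5847.39
Landed cost = invoice 36502.42 + 5847.39 = 42349.81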